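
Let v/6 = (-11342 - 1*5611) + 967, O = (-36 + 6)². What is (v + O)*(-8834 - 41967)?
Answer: 4826907816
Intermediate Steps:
O = 900 (O = (-30)² = 900)
v = -95916 (v = 6*((-11342 - 1*5611) + 967) = 6*((-11342 - 5611) + 967) = 6*(-16953 + 967) = 6*(-15986) = -95916)
(v + O)*(-8834 - 41967) = (-95916 + 900)*(-8834 - 41967) = -95016*(-50801) = 4826907816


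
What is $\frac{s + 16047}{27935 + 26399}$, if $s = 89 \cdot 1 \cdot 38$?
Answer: $\frac{19429}{54334} \approx 0.35758$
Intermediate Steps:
$s = 3382$ ($s = 89 \cdot 38 = 3382$)
$\frac{s + 16047}{27935 + 26399} = \frac{3382 + 16047}{27935 + 26399} = \frac{19429}{54334}$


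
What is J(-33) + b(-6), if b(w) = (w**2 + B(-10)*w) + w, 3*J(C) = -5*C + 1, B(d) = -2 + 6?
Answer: 184/3 ≈ 61.333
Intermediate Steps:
B(d) = 4
J(C) = 1/3 - 5*C/3 (J(C) = (-5*C + 1)/3 = (1 - 5*C)/3 = 1/3 - 5*C/3)
b(w) = w**2 + 5*w (b(w) = (w**2 + 4*w) + w = w**2 + 5*w)
J(-33) + b(-6) = (1/3 - 5/3*(-33)) - 6*(5 - 6) = (1/3 + 55) - 6*(-1) = 166/3 + 6 = 184/3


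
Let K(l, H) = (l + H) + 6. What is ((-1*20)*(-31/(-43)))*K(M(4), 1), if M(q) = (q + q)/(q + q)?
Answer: -4960/43 ≈ -115.35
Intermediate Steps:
M(q) = 1 (M(q) = (2*q)/((2*q)) = (2*q)*(1/(2*q)) = 1)
K(l, H) = 6 + H + l (K(l, H) = (H + l) + 6 = 6 + H + l)
((-1*20)*(-31/(-43)))*K(M(4), 1) = ((-1*20)*(-31/(-43)))*(6 + 1 + 1) = -(-620)*(-1)/43*8 = -20*31/43*8 = -620/43*8 = -4960/43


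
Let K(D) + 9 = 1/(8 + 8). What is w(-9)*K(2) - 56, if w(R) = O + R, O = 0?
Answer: 391/16 ≈ 24.438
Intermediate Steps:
K(D) = -143/16 (K(D) = -9 + 1/(8 + 8) = -9 + 1/16 = -143/16)
w(R) = R (w(R) = 0 + R = R)
w(-9)*K(2) - 56 = -9*(-143/16) - 56 = 1287/16 - 56 = 391/16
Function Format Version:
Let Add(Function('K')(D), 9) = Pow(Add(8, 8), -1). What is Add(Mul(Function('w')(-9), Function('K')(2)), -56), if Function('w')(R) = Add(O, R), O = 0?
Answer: Rational(391, 16) ≈ 24.438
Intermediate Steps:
Function('K')(D) = Rational(-143, 16) (Function('K')(D) = Add(-9, Pow(Add(8, 8), -1)) = Add(-9, Pow(16, -1)) = Add(-9, Rational(1, 16)) = Rational(-143, 16))
Function('w')(R) = R (Function('w')(R) = Add(0, R) = R)
Add(Mul(Function('w')(-9), Function('K')(2)), -56) = Add(Mul(-9, Rational(-143, 16)), -56) = Add(Rational(1287, 16), -56) = Rational(391, 16)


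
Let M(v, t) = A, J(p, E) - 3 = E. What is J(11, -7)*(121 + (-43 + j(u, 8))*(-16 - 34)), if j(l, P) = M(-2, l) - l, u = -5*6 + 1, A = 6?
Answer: -2084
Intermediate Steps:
J(p, E) = 3 + E
u = -29 (u = -30 + 1 = -29)
M(v, t) = 6
j(l, P) = 6 - l
J(11, -7)*(121 + (-43 + j(u, 8))*(-16 - 34)) = (3 - 7)*(121 + (-43 + (6 - 1*(-29)))*(-16 - 34)) = -4*(121 + (-43 + (6 + 29))*(-50)) = -4*(121 + (-43 + 35)*(-50)) = -4*(121 - 8*(-50)) = -4*(121 + 400) = -4*521 = -2084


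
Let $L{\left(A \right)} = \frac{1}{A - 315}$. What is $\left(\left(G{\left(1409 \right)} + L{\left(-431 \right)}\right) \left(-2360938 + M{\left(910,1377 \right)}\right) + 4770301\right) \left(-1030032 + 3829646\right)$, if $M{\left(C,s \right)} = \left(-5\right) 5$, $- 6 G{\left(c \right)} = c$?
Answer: $\frac{1751863566881151826}{1119} \approx 1.5656 \cdot 10^{15}$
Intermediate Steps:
$G{\left(c \right)} = - \frac{c}{6}$
$L{\left(A \right)} = \frac{1}{-315 + A}$
$M{\left(C,s \right)} = -25$
$\left(\left(G{\left(1409 \right)} + L{\left(-431 \right)}\right) \left(-2360938 + M{\left(910,1377 \right)}\right) + 4770301\right) \left(-1030032 + 3829646\right) = \left(\left(\left(- \frac{1}{6}\right) 1409 + \frac{1}{-315 - 431}\right) \left(-2360938 - 25\right) + 4770301\right) \left(-1030032 + 3829646\right) = \left(\left(- \frac{1409}{6} + \frac{1}{-746}\right) \left(-2360963\right) + 4770301\right) 2799614 = \left(\left(- \frac{1409}{6} - \frac{1}{746}\right) \left(-2360963\right) + 4770301\right) 2799614 = \left(\left(- \frac{262780}{1119}\right) \left(-2360963\right) + 4770301\right) 2799614 = \left(\frac{620413857140}{1119} + 4770301\right) 2799614 = \frac{625751823959}{1119} \cdot 2799614 = \frac{1751863566881151826}{1119}$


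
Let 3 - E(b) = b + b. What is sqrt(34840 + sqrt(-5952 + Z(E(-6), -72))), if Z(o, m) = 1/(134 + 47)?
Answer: sqrt(1141393240 + 181*I*sqrt(194993291))/181 ≈ 186.65 + 0.20666*I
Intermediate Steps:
E(b) = 3 - 2*b (E(b) = 3 - (b + b) = 3 - 2*b)
Z(o, m) = 1/181
sqrt(34840 + sqrt(-5952 + Z(E(-6), -72))) = sqrt(34840 + sqrt(-5952 + 1/181)) = sqrt(34840 + sqrt(-1077311/181)) = sqrt(34840 + I*sqrt(194993291)/181)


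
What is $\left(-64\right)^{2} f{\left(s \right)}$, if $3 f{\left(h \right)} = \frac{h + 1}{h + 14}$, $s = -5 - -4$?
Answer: $0$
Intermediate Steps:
$s = -1$ ($s = -5 + 4 = -1$)
$f{\left(h \right)} = \frac{1 + h}{3 \left(14 + h\right)}$ ($f{\left(h \right)} = \frac{\left(h + 1\right) \frac{1}{h + 14}}{3} = \frac{\left(1 + h\right) \frac{1}{14 + h}}{3} = \frac{\frac{1}{14 + h} \left(1 + h\right)}{3} = \frac{1 + h}{3 \left(14 + h\right)}$)
$\left(-64\right)^{2} f{\left(s \right)} = \left(-64\right)^{2} \frac{1 - 1}{3 \left(14 - 1\right)} = 4096 \cdot \frac{1}{3} \cdot \frac{1}{13} \cdot 0 = 4096 \cdot 0 = 0$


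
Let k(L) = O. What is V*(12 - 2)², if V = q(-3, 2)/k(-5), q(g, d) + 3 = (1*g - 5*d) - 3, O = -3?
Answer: 1900/3 ≈ 633.33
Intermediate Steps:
k(L) = -3
q(g, d) = -6 + g - 5*d (q(g, d) = -3 + ((1*g - 5*d) - 3) = -3 + ((g - 5*d) - 3) = -3 + (-3 + g - 5*d) = -6 + g - 5*d)
V = 19/3 (V = (-6 - 3 - 5*2)/(-3) = (-6 - 3 - 10)*(-⅓) = -19*(-⅓) = 19/3 ≈ 6.3333)
V*(12 - 2)² = 19*(12 - 2)²/3 = (19/3)*10² = (19/3)*100 = 1900/3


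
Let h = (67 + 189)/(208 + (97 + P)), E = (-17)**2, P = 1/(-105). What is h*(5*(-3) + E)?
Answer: 920640/4003 ≈ 229.99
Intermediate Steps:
P = -1/105 ≈ -0.0095238
E = 289
h = 3360/4003 (h = (67 + 189)/(208 + (97 - 1/105)) = 256/(208 + 10184/105) = 256/(32024/105) = 256*(105/32024) = 3360/4003 ≈ 0.83937)
h*(5*(-3) + E) = 3360*(5*(-3) + 289)/4003 = 3360*(-15 + 289)/4003 = (3360/4003)*274 = 920640/4003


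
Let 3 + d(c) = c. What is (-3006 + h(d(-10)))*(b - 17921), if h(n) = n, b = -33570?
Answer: 155451329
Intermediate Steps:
d(c) = -3 + c
(-3006 + h(d(-10)))*(b - 17921) = (-3006 + (-3 - 10))*(-33570 - 17921) = (-3006 - 13)*(-51491) = -3019*(-51491) = 155451329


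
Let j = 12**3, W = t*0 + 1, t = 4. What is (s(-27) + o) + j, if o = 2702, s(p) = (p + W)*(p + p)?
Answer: 5834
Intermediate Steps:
W = 1 (W = 4*0 + 1 = 0 + 1 = 1)
s(p) = 2*p*(1 + p) (s(p) = (p + 1)*(p + p) = (1 + p)*(2*p) = 2*p*(1 + p))
j = 1728
(s(-27) + o) + j = (2*(-27)*(1 - 27) + 2702) + 1728 = (2*(-27)*(-26) + 2702) + 1728 = (1404 + 2702) + 1728 = 4106 + 1728 = 5834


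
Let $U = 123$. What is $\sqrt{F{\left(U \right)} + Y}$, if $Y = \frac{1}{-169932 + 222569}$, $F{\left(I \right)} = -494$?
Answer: $\frac{i \sqrt{1368702909249}}{52637} \approx 22.226 i$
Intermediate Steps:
$Y = \frac{1}{52637} \approx 1.8998 \cdot 10^{-5}$
$\sqrt{F{\left(U \right)} + Y} = \sqrt{-494 + \frac{1}{52637}} = \sqrt{- \frac{26002677}{52637}} = \frac{i \sqrt{1368702909249}}{52637}$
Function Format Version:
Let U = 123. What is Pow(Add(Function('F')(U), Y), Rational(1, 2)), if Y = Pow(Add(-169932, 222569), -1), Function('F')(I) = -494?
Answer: Mul(Rational(1, 52637), I, Pow(1368702909249, Rational(1, 2))) ≈ Mul(22.226, I)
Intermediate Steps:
Y = Rational(1, 52637) (Y = Pow(52637, -1) = Rational(1, 52637) ≈ 1.8998e-5)
Pow(Add(Function('F')(U), Y), Rational(1, 2)) = Pow(Add(-494, Rational(1, 52637)), Rational(1, 2)) = Pow(Rational(-26002677, 52637), Rational(1, 2)) = Mul(Rational(1, 52637), I, Pow(1368702909249, Rational(1, 2)))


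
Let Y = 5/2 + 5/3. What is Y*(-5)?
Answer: -125/6 ≈ -20.833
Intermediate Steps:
Y = 25/6 (Y = 5*(½) + 5*(⅓) = 5/2 + 5/3 = 25/6 ≈ 4.1667)
Y*(-5) = (25/6)*(-5) = -125/6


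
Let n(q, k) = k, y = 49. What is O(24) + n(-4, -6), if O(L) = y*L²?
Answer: 28218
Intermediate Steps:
O(L) = 49*L²
O(24) + n(-4, -6) = 49*24² - 6 = 49*576 - 6 = 28224 - 6 = 28218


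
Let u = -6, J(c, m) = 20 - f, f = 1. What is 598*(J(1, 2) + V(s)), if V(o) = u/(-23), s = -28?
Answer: 11518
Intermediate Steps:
J(c, m) = 19 (J(c, m) = 20 - 1*1 = 20 - 1 = 19)
V(o) = 6/23 (V(o) = -6/(-23) = -6*(-1/23) = 6/23)
598*(J(1, 2) + V(s)) = 598*(19 + 6/23) = 598*(443/23) = 11518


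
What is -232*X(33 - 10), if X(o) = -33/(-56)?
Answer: -957/7 ≈ -136.71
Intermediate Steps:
X(o) = 33/56 (X(o) = -33*(-1/56) = 33/56)
-232*X(33 - 10) = -232*33/56 = -957/7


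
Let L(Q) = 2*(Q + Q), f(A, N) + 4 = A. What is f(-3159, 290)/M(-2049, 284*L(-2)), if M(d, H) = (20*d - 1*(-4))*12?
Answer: 3163/491712 ≈ 0.0064326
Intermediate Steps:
f(A, N) = -4 + A
L(Q) = 4*Q (L(Q) = 2*(2*Q) = 4*Q)
M(d, H) = 48 + 240*d (M(d, H) = (20*d + 4)*12 = (4 + 20*d)*12 = 48 + 240*d)
f(-3159, 290)/M(-2049, 284*L(-2)) = (-4 - 3159)/(48 + 240*(-2049)) = -3163/(48 - 491760) = -3163/(-491712) = -3163*(-1/491712) = 3163/491712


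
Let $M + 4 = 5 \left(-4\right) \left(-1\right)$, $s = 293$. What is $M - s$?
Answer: $-277$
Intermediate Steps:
$M = 16$ ($M = -4 + 5 \left(-4\right) \left(-1\right) = -4 - -20 = -4 + 20 = 16$)
$M - s = 16 - 293 = -277$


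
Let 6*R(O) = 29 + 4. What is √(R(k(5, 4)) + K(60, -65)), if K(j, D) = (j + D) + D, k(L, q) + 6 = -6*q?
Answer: I*√258/2 ≈ 8.0312*I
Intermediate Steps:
k(L, q) = -6 - 6*q
K(j, D) = j + 2*D (K(j, D) = (D + j) + D = j + 2*D)
R(O) = 11/2 (R(O) = (29 + 4)/6 = (⅙)*33 = 11/2)
√(R(k(5, 4)) + K(60, -65)) = √(11/2 + (60 + 2*(-65))) = √(11/2 + (60 - 130)) = √(11/2 - 70) = √(-129/2) = I*√258/2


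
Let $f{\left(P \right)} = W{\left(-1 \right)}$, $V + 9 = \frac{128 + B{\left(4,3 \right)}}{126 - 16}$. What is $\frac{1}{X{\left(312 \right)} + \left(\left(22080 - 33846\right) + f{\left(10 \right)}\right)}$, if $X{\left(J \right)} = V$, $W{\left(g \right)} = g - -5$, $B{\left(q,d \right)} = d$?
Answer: $- \frac{110}{1294679} \approx -8.4963 \cdot 10^{-5}$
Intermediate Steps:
$W{\left(g \right)} = 5 + g$ ($W{\left(g \right)} = g + 5 = 5 + g$)
$V = - \frac{859}{110}$ ($V = -9 + \frac{128 + 3}{126 - 16} = -9 + \frac{131}{110} = - \frac{859}{110} \approx -7.8091$)
$f{\left(P \right)} = 4$ ($f{\left(P \right)} = 5 - 1 = 4$)
$X{\left(J \right)} = - \frac{859}{110}$
$\frac{1}{X{\left(312 \right)} + \left(\left(22080 - 33846\right) + f{\left(10 \right)}\right)} = \frac{1}{- \frac{859}{110} + \left(\left(22080 - 33846\right) + 4\right)} = \frac{1}{- \frac{859}{110} + \left(-11766 + 4\right)} = \frac{1}{- \frac{859}{110} - 11762} = \frac{1}{- \frac{1294679}{110}} = - \frac{110}{1294679}$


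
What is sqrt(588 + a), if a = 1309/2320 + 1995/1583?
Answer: sqrt(497210873100445)/918140 ≈ 24.286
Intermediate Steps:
a = 6700547/3672560 (a = 1309*(1/2320) + 1995*(1/1583) = 1309/2320 + 1995/1583 = 6700547/3672560 ≈ 1.8245)
sqrt(588 + a) = sqrt(588 + 6700547/3672560) = sqrt(2166165827/3672560) = sqrt(497210873100445)/918140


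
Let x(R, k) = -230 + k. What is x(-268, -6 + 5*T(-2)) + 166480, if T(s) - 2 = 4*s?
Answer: 166214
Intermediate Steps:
T(s) = 2 + 4*s
x(-268, -6 + 5*T(-2)) + 166480 = (-230 + (-6 + 5*(2 + 4*(-2)))) + 166480 = (-230 + (-6 + 5*(2 - 8))) + 166480 = (-230 + (-6 + 5*(-6))) + 166480 = (-230 + (-6 - 30)) + 166480 = (-230 - 36) + 166480 = -266 + 166480 = 166214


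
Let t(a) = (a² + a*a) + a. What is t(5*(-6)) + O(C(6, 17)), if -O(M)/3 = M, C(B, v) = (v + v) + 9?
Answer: 1641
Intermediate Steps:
C(B, v) = 9 + 2*v (C(B, v) = 2*v + 9 = 9 + 2*v)
O(M) = -3*M
t(a) = a + 2*a² (t(a) = (a² + a²) + a = 2*a² + a = a + 2*a²)
t(5*(-6)) + O(C(6, 17)) = (5*(-6))*(1 + 2*(5*(-6))) - 3*(9 + 2*17) = -30*(1 + 2*(-30)) - 3*(9 + 34) = -30*(1 - 60) - 3*43 = -30*(-59) - 129 = 1770 - 129 = 1641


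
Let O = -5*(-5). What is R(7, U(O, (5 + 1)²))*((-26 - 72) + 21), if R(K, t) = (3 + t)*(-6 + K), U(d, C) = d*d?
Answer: -48356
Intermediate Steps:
O = 25
U(d, C) = d²
R(K, t) = (-6 + K)*(3 + t)
R(7, U(O, (5 + 1)²))*((-26 - 72) + 21) = (-18 - 6*25² + 3*7 + 7*25²)*((-26 - 72) + 21) = (-18 - 6*625 + 21 + 7*625)*(-98 + 21) = (-18 - 3750 + 21 + 4375)*(-77) = 628*(-77) = -48356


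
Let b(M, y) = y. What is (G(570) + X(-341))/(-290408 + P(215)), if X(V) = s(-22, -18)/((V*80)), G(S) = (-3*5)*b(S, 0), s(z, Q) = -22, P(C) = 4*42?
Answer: -1/359897600 ≈ -2.7786e-9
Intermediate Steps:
P(C) = 168
G(S) = 0 (G(S) = -3*5*0 = -15*0 = 0)
X(V) = -11/(40*V) (X(V) = -22*1/(80*V) = -11/(40*V))
(G(570) + X(-341))/(-290408 + P(215)) = (0 - 11/40/(-341))/(-290408 + 168) = (0 - 11/40*(-1/341))/(-290240) = (0 + 1/1240)*(-1/290240) = (1/1240)*(-1/290240) = -1/359897600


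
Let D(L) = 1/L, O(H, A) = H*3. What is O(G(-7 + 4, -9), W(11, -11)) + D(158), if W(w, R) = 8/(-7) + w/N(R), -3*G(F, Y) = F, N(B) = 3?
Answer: 475/158 ≈ 3.0063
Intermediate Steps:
G(F, Y) = -F/3
W(w, R) = -8/7 + w/3 (W(w, R) = 8/(-7) + w/3 = 8*(-⅐) + w*(⅓) = -8/7 + w/3)
O(H, A) = 3*H
O(G(-7 + 4, -9), W(11, -11)) + D(158) = 3*(-(-7 + 4)/3) + 1/158 = 3*(-⅓*(-3)) + 1/158 = 3*1 + 1/158 = 3 + 1/158 = 475/158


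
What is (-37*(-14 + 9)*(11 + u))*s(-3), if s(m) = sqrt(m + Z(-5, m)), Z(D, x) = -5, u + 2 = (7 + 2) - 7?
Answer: 4070*I*sqrt(2) ≈ 5755.9*I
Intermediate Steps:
u = 0 (u = -2 + ((7 + 2) - 7) = -2 + (9 - 7) = -2 + 2 = 0)
s(m) = sqrt(-5 + m) (s(m) = sqrt(m - 5) = sqrt(-5 + m))
(-37*(-14 + 9)*(11 + u))*s(-3) = (-37*(-14 + 9)*(11 + 0))*sqrt(-5 - 3) = (-(-185)*11)*sqrt(-8) = (-37*(-55))*(2*I*sqrt(2)) = 2035*(2*I*sqrt(2)) = 4070*I*sqrt(2)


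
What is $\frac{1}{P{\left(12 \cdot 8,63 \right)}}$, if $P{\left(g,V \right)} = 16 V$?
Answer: $\frac{1}{1008} \approx 0.00099206$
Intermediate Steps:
$\frac{1}{P{\left(12 \cdot 8,63 \right)}} = \frac{1}{16 \cdot 63} = \frac{1}{1008}$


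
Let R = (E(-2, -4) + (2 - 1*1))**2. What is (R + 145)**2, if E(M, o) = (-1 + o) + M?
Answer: 32761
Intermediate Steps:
E(M, o) = -1 + M + o
R = 36 (R = ((-1 - 2 - 4) + (2 - 1*1))**2 = (-7 + (2 - 1))**2 = (-7 + 1)**2 = (-6)**2 = 36)
(R + 145)**2 = (36 + 145)**2 = 181**2 = 32761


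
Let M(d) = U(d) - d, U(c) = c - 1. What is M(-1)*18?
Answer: -18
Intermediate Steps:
U(c) = -1 + c
M(d) = -1 (M(d) = (-1 + d) - d = -1)
M(-1)*18 = -1*18 = -18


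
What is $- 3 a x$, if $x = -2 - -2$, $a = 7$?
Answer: $0$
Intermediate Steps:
$x = 0$ ($x = -2 + 2 = 0$)
$- 3 a x = \left(-3\right) 7 \cdot 0 = \left(-21\right) 0 = 0$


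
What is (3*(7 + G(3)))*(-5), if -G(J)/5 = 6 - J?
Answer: 120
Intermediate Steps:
G(J) = -30 + 5*J (G(J) = -5*(6 - J) = -30 + 5*J)
(3*(7 + G(3)))*(-5) = (3*(7 + (-30 + 5*3)))*(-5) = (3*(7 + (-30 + 15)))*(-5) = (3*(7 - 15))*(-5) = (3*(-8))*(-5) = -24*(-5) = 120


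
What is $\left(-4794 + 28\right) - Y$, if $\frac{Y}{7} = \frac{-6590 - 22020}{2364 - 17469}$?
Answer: $- \frac{14438140}{3021} \approx -4779.3$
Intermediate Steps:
$Y = \frac{40054}{3021}$ ($Y = 7 \frac{-6590 - 22020}{2364 - 17469} = 7 \left(- \frac{28610}{-15105}\right) = 7 \left(\left(-28610\right) \left(- \frac{1}{15105}\right)\right) = 7 \cdot \frac{5722}{3021} = \frac{40054}{3021} \approx 13.259$)
$\left(-4794 + 28\right) - Y = \left(-4794 + 28\right) - \frac{40054}{3021} = -4766 - \frac{40054}{3021} = - \frac{14438140}{3021}$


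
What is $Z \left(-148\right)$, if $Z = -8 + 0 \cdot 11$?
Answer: $1184$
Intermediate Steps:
$Z = -8$ ($Z = -8 + 0 = -8$)
$Z \left(-148\right) = \left(-8\right) \left(-148\right) = 1184$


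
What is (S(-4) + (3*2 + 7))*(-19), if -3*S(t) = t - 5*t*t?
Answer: -779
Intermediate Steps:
S(t) = -t/3 + 5*t**2/3 (S(t) = -(t - 5*t*t)/3 = -(t - 5*t**2)/3 = -t/3 + 5*t**2/3)
(S(-4) + (3*2 + 7))*(-19) = ((1/3)*(-4)*(-1 + 5*(-4)) + (3*2 + 7))*(-19) = ((1/3)*(-4)*(-1 - 20) + (6 + 7))*(-19) = ((1/3)*(-4)*(-21) + 13)*(-19) = (28 + 13)*(-19) = 41*(-19) = -779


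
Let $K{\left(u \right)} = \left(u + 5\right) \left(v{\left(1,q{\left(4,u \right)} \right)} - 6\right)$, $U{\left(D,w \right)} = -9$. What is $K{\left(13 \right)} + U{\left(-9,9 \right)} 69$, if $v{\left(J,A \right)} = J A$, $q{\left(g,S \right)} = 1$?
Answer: $-711$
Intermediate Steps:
$v{\left(J,A \right)} = A J$
$K{\left(u \right)} = -25 - 5 u$ ($K{\left(u \right)} = \left(u + 5\right) \left(1 \cdot 1 - 6\right) = \left(5 + u\right) \left(1 - 6\right) = \left(5 + u\right) \left(-5\right) = -25 - 5 u$)
$K{\left(13 \right)} + U{\left(-9,9 \right)} 69 = \left(-25 - 65\right) - 621 = -90 - 621 = -711$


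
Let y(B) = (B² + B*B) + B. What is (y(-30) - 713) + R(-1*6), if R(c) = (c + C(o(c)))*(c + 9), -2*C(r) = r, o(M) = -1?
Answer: 2081/2 ≈ 1040.5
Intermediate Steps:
y(B) = B + 2*B² (y(B) = (B² + B²) + B = 2*B² + B = B + 2*B²)
C(r) = -r/2
R(c) = (½ + c)*(9 + c) (R(c) = (c - ½*(-1))*(c + 9) = (c + ½)*(9 + c) = (½ + c)*(9 + c))
(y(-30) - 713) + R(-1*6) = (-30*(1 + 2*(-30)) - 713) + (9/2 + (-1*6)² + 19*(-1*6)/2) = (-30*(1 - 60) - 713) + (9/2 + (-6)² + (19/2)*(-6)) = (-30*(-59) - 713) + (9/2 + 36 - 57) = (1770 - 713) - 33/2 = 1057 - 33/2 = 2081/2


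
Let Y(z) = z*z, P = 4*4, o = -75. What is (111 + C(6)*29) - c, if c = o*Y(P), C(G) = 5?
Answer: 19456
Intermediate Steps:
P = 16
Y(z) = z²
c = -19200 (c = -75*16² = -75*256 = -19200)
(111 + C(6)*29) - c = (111 + 5*29) - 1*(-19200) = (111 + 145) + 19200 = 256 + 19200 = 19456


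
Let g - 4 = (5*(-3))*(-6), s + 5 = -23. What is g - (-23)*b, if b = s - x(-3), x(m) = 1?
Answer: -573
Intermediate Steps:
s = -28 (s = -5 - 23 = -28)
g = 94 (g = 4 + (5*(-3))*(-6) = 4 - 15*(-6) = 4 + 90 = 94)
b = -29 (b = -28 - 1*1 = -28 - 1 = -29)
g - (-23)*b = 94 - (-23)*(-29) = 94 - 1*667 = 94 - 667 = -573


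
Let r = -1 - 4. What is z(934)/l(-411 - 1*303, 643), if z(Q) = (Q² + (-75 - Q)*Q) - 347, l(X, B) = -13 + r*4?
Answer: 70397/33 ≈ 2133.2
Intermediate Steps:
r = -5
l(X, B) = -33 (l(X, B) = -13 - 5*4 = -13 - 20 = -33)
z(Q) = -347 + Q² + Q*(-75 - Q) (z(Q) = (Q² + Q*(-75 - Q)) - 347 = -347 + Q² + Q*(-75 - Q))
z(934)/l(-411 - 1*303, 643) = (-347 - 75*934)/(-33) = (-347 - 70050)*(-1/33) = -70397*(-1/33) = 70397/33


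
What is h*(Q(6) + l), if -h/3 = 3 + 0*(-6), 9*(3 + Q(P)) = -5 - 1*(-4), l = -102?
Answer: 946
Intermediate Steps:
Q(P) = -28/9 (Q(P) = -3 + (-5 - 1*(-4))/9 = -3 + (-5 + 4)/9 = -3 + (⅑)*(-1) = -3 - ⅑ = -28/9)
h = -9 (h = -3*(3 + 0*(-6)) = -3*(3 + 0) = -3*3 = -9)
h*(Q(6) + l) = -9*(-28/9 - 102) = -9*(-946/9) = 946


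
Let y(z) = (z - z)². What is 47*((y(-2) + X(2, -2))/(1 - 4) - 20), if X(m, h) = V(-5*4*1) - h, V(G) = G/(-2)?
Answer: -1128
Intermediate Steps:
V(G) = -G/2 (V(G) = G*(-½) = -G/2)
X(m, h) = 10 - h (X(m, h) = -(-5*4)/2 - h = -(-10) - h = -½*(-20) - h = 10 - h)
y(z) = 0 (y(z) = 0² = 0)
47*((y(-2) + X(2, -2))/(1 - 4) - 20) = 47*((0 + (10 - 1*(-2)))/(1 - 4) - 20) = 47*((0 + (10 + 2))/(-3) - 20) = 47*((0 + 12)*(-⅓) - 20) = 47*(12*(-⅓) - 20) = 47*(-4 - 20) = 47*(-24) = -1128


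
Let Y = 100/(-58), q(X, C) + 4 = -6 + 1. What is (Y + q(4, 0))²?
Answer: 96721/841 ≈ 115.01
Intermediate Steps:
q(X, C) = -9 (q(X, C) = -4 + (-6 + 1) = -4 - 5 = -9)
Y = -50/29 (Y = 100*(-1/58) = -50/29 ≈ -1.7241)
(Y + q(4, 0))² = (-50/29 - 9)² = (-311/29)² = 96721/841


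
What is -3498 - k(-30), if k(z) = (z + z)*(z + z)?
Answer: -7098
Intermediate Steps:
k(z) = 4*z**2 (k(z) = (2*z)*(2*z) = 4*z**2)
-3498 - k(-30) = -3498 - 4*(-30)**2 = -3498 - 4*900 = -3498 - 1*3600 = -3498 - 3600 = -7098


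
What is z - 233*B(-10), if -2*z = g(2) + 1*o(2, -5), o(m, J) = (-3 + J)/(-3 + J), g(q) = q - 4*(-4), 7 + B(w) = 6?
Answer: 447/2 ≈ 223.50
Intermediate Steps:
B(w) = -1 (B(w) = -7 + 6 = -1)
g(q) = 16 + q (g(q) = q + 16 = 16 + q)
o(m, J) = 1
z = -19/2 (z = -((16 + 2) + 1*1)/2 = -(18 + 1)/2 = -½*19 = -19/2 ≈ -9.5000)
z - 233*B(-10) = -19/2 - 233*(-1) = -19/2 + 233 = 447/2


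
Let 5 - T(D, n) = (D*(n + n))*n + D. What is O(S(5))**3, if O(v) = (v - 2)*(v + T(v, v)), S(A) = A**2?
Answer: -371129174022697875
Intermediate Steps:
T(D, n) = 5 - D - 2*D*n**2 (T(D, n) = 5 - ((D*(n + n))*n + D) = 5 - ((D*(2*n))*n + D) = 5 - ((2*D*n)*n + D) = 5 - (2*D*n**2 + D) = 5 - (D + 2*D*n**2) = 5 + (-D - 2*D*n**2) = 5 - D - 2*D*n**2)
O(v) = (-2 + v)*(5 - 2*v**3) (O(v) = (v - 2)*(v + (5 - v - 2*v*v**2)) = (-2 + v)*(v + (5 - v - 2*v**3)) = (-2 + v)*(5 - 2*v**3))
O(S(5))**3 = (-10 - 2*(5**2)**4 + 4*(5**2)**3 + 5*5**2)**3 = (-10 - 2*25**4 + 4*25**3 + 5*25)**3 = (-10 - 2*390625 + 4*15625 + 125)**3 = (-10 - 781250 + 62500 + 125)**3 = (-718635)**3 = -371129174022697875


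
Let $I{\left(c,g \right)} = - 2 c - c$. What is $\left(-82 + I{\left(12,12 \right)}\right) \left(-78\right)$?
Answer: $9204$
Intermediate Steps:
$I{\left(c,g \right)} = - 3 c$
$\left(-82 + I{\left(12,12 \right)}\right) \left(-78\right) = \left(-82 - 36\right) \left(-78\right) = \left(-118\right) \left(-78\right) = 9204$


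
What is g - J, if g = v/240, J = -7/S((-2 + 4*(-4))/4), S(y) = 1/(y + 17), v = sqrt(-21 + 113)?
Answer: 175/2 + sqrt(23)/120 ≈ 87.540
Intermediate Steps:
v = 2*sqrt(23) (v = sqrt(92) = 2*sqrt(23) ≈ 9.5917)
S(y) = 1/(17 + y)
J = -175/2 (J = -7/(1/(17 + (-2 + 4*(-4))/4)) = -7/(1/(17 + (-2 - 16)*(1/4))) = -7/(1/(17 - 18*1/4)) = -7/(1/(17 - 9/2)) = -7/(1/(25/2)) = -7/2/25 = -7*25/2 = -175/2 ≈ -87.500)
g = sqrt(23)/120 (g = (2*sqrt(23))/240 = (2*sqrt(23))*(1/240) = sqrt(23)/120 ≈ 0.039965)
g - J = sqrt(23)/120 - 1*(-175/2) = sqrt(23)/120 + 175/2 = 175/2 + sqrt(23)/120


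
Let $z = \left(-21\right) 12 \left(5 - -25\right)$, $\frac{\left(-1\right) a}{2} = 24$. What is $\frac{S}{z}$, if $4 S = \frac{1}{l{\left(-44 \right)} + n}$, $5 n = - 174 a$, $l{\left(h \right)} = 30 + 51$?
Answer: $- \frac{1}{52962336} \approx -1.8881 \cdot 10^{-8}$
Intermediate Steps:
$a = -48$ ($a = \left(-2\right) 24 = -48$)
$l{\left(h \right)} = 81$
$n = \frac{8352}{5}$ ($n = \frac{\left(-174\right) \left(-48\right)}{5} = \frac{1}{5} \cdot 8352 = \frac{8352}{5} \approx 1670.4$)
$S = \frac{5}{35028}$ ($S = \frac{1}{4 \left(81 + \frac{8352}{5}\right)} = \frac{1}{4 \cdot \frac{8757}{5}} = \frac{1}{4} \cdot \frac{5}{8757} = \frac{5}{35028} \approx 0.00014274$)
$z = -7560$ ($z = - 252 \left(5 + 25\right) = \left(-252\right) 30 = -7560$)
$\frac{S}{z} = \frac{5}{35028 \left(-7560\right)} = \frac{5}{35028} \left(- \frac{1}{7560}\right) = - \frac{1}{52962336}$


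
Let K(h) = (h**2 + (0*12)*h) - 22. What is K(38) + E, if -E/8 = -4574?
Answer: 38014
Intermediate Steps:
E = 36592 (E = -8*(-4574) = 36592)
K(h) = -22 + h**2 (K(h) = (h**2 + 0*h) - 22 = (h**2 + 0) - 22 = h**2 - 22 = -22 + h**2)
K(38) + E = (-22 + 38**2) + 36592 = (-22 + 1444) + 36592 = 1422 + 36592 = 38014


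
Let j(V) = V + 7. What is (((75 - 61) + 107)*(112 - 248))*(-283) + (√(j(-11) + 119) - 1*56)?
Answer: 4656992 + √115 ≈ 4.6570e+6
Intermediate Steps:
j(V) = 7 + V
(((75 - 61) + 107)*(112 - 248))*(-283) + (√(j(-11) + 119) - 1*56) = (((75 - 61) + 107)*(112 - 248))*(-283) + (√((7 - 11) + 119) - 1*56) = ((14 + 107)*(-136))*(-283) + (√(-4 + 119) - 56) = (121*(-136))*(-283) + (√115 - 56) = -16456*(-283) + (-56 + √115) = 4657048 + (-56 + √115) = 4656992 + √115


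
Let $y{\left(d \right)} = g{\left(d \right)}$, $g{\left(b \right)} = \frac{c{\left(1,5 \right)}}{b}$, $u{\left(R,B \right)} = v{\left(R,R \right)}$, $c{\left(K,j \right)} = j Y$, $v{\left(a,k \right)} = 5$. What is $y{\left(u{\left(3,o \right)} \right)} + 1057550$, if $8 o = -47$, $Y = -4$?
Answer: $1057546$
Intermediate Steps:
$c{\left(K,j \right)} = - 4 j$ ($c{\left(K,j \right)} = j \left(-4\right) = - 4 j$)
$o = - \frac{47}{8}$ ($o = \frac{1}{8} \left(-47\right) = - \frac{47}{8} \approx -5.875$)
$u{\left(R,B \right)} = 5$
$g{\left(b \right)} = - \frac{20}{b}$ ($g{\left(b \right)} = \frac{\left(-4\right) 5}{b} = - \frac{20}{b}$)
$y{\left(d \right)} = - \frac{20}{d}$
$y{\left(u{\left(3,o \right)} \right)} + 1057550 = - \frac{20}{5} + 1057550 = \left(-20\right) \frac{1}{5} + 1057550 = -4 + 1057550 = 1057546$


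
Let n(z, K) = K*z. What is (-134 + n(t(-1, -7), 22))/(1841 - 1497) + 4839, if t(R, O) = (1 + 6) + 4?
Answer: 416181/86 ≈ 4839.3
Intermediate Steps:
t(R, O) = 11 (t(R, O) = 7 + 4 = 11)
(-134 + n(t(-1, -7), 22))/(1841 - 1497) + 4839 = (-134 + 22*11)/(1841 - 1497) + 4839 = (-134 + 242)/344 + 4839 = 108*(1/344) + 4839 = 27/86 + 4839 = 416181/86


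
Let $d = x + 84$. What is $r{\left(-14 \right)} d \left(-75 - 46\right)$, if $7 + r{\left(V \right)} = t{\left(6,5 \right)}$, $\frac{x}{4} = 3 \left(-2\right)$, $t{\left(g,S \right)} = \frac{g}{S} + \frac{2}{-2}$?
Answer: $49368$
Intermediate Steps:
$t{\left(g,S \right)} = -1 + \frac{g}{S}$ ($t{\left(g,S \right)} = \frac{g}{S} + 2 \left(- \frac{1}{2}\right) = \frac{g}{S} - 1 = -1 + \frac{g}{S}$)
$x = -24$ ($x = 4 \cdot 3 \left(-2\right) = 4 \left(-6\right) = -24$)
$r{\left(V \right)} = - \frac{34}{5}$ ($r{\left(V \right)} = -7 + \frac{6 - 5}{5} = -7 + \frac{1}{5} \cdot 1 = -7 + \frac{1}{5} = - \frac{34}{5}$)
$d = 60$ ($d = -24 + 84 = 60$)
$r{\left(-14 \right)} d \left(-75 - 46\right) = \left(- \frac{34}{5}\right) 60 \left(-75 - 46\right) = - 408 \left(-75 - 46\right) = \left(-408\right) \left(-121\right) = 49368$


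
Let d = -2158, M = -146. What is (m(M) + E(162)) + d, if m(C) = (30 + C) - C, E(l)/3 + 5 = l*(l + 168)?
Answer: 158237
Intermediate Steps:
E(l) = -15 + 3*l*(168 + l) (E(l) = -15 + 3*(l*(l + 168)) = -15 + 3*(l*(168 + l)) = -15 + 3*l*(168 + l))
m(C) = 30
(m(M) + E(162)) + d = (30 + (-15 + 3*162² + 504*162)) - 2158 = (30 + (-15 + 3*26244 + 81648)) - 2158 = (30 + (-15 + 78732 + 81648)) - 2158 = (30 + 160365) - 2158 = 160395 - 2158 = 158237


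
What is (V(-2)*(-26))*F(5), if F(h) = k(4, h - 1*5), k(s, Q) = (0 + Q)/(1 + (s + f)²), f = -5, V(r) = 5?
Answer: 0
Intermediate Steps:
k(s, Q) = Q/(1 + (-5 + s)²) (k(s, Q) = (0 + Q)/(1 + (s - 5)²) = Q/(1 + (-5 + s)²))
F(h) = -5/2 + h/2 (F(h) = (h - 1*5)/(1 + (-5 + 4)²) = (h - 5)/(1 + (-1)²) = (-5 + h)/(1 + 1) = (-5 + h)/2 = (-5 + h)*(½) = -5/2 + h/2)
(V(-2)*(-26))*F(5) = (5*(-26))*(-5/2 + (½)*5) = -130*(-5/2 + 5/2) = -130*0 = 0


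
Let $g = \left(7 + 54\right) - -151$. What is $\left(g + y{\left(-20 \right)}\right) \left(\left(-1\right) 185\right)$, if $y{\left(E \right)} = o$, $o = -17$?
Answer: $-36075$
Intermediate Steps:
$y{\left(E \right)} = -17$
$g = 212$ ($g = 61 + 151 = 212$)
$\left(g + y{\left(-20 \right)}\right) \left(\left(-1\right) 185\right) = \left(212 - 17\right) \left(\left(-1\right) 185\right) = 195 \left(-185\right) = -36075$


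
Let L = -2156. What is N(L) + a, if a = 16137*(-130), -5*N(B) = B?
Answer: -10486894/5 ≈ -2.0974e+6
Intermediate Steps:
N(B) = -B/5
a = -2097810
N(L) + a = -⅕*(-2156) - 2097810 = 2156/5 - 2097810 = -10486894/5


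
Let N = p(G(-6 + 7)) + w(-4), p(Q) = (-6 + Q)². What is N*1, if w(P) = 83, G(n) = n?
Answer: 108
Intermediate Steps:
N = 108 (N = (-6 + (-6 + 7))² + 83 = (-6 + 1)² + 83 = (-5)² + 83 = 25 + 83 = 108)
N*1 = 108*1 = 108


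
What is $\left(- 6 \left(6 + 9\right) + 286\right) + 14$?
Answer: $210$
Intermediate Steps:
$\left(- 6 \left(6 + 9\right) + 286\right) + 14 = \left(\left(-6\right) 15 + 286\right) + 14 = \left(-90 + 286\right) + 14 = 196 + 14 = 210$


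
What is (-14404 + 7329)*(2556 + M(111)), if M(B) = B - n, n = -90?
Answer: -19505775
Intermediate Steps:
M(B) = 90 + B (M(B) = B - 1*(-90) = B + 90 = 90 + B)
(-14404 + 7329)*(2556 + M(111)) = (-14404 + 7329)*(2556 + (90 + 111)) = -7075*(2556 + 201) = -7075*2757 = -19505775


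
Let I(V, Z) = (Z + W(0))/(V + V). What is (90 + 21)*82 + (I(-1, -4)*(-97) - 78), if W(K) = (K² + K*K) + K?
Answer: 8830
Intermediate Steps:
W(K) = K + 2*K² (W(K) = (K² + K²) + K = 2*K² + K = K + 2*K²)
I(V, Z) = Z/(2*V) (I(V, Z) = (Z + 0*(1 + 2*0))/(V + V) = (Z + 0*(1 + 0))/((2*V)) = (Z + 0*1)*(1/(2*V)) = (Z + 0)*(1/(2*V)) = Z*(1/(2*V)) = Z/(2*V))
(90 + 21)*82 + (I(-1, -4)*(-97) - 78) = (90 + 21)*82 + (((½)*(-4)/(-1))*(-97) - 78) = 111*82 + (((½)*(-4)*(-1))*(-97) - 78) = 9102 + (2*(-97) - 78) = 9102 + (-194 - 78) = 9102 - 272 = 8830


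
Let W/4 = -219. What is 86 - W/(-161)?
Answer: 12970/161 ≈ 80.559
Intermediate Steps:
W = -876 (W = 4*(-219) = -876)
86 - W/(-161) = 86 - (-876)/(-161) = 86 - (-876)*(-1)/161 = 86 - 1*876/161 = 86 - 876/161 = 12970/161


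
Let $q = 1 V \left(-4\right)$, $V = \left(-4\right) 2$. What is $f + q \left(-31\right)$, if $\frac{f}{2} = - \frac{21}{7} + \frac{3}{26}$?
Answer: $- \frac{12971}{13} \approx -997.77$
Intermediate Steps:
$V = -8$
$f = - \frac{75}{13}$ ($f = 2 \left(- \frac{21}{7} + \frac{3}{26}\right) = 2 \left(\left(-21\right) \frac{1}{7} + 3 \cdot \frac{1}{26}\right) = 2 \left(-3 + \frac{3}{26}\right) = 2 \left(- \frac{75}{26}\right) = - \frac{75}{13} \approx -5.7692$)
$q = 32$ ($q = 1 \left(-8\right) \left(-4\right) = \left(-8\right) \left(-4\right) = 32$)
$f + q \left(-31\right) = - \frac{75}{13} + 32 \left(-31\right) = - \frac{75}{13} - 992 = - \frac{12971}{13}$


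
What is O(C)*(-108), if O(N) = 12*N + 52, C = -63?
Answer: 76032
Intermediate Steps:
O(N) = 52 + 12*N
O(C)*(-108) = (52 + 12*(-63))*(-108) = (52 - 756)*(-108) = -704*(-108) = 76032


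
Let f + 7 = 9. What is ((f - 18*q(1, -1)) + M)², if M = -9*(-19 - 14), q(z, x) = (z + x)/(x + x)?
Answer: 89401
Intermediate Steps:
f = 2 (f = -7 + 9 = 2)
q(z, x) = (x + z)/(2*x) (q(z, x) = (x + z)/((2*x)) = (x + z)*(1/(2*x)) = (x + z)/(2*x))
M = 297 (M = -9*(-33) = 297)
((f - 18*q(1, -1)) + M)² = ((2 - 9*(-1 + 1)/(-1)) + 297)² = ((2 - 9*(-1)*0) + 297)² = ((2 - 18*0) + 297)² = ((2 + 0) + 297)² = (2 + 297)² = 299² = 89401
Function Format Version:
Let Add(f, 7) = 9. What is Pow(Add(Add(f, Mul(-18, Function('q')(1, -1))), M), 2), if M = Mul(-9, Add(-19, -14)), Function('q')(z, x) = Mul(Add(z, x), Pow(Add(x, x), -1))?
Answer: 89401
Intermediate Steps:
f = 2 (f = Add(-7, 9) = 2)
Function('q')(z, x) = Mul(Rational(1, 2), Pow(x, -1), Add(x, z)) (Function('q')(z, x) = Mul(Add(x, z), Pow(Mul(2, x), -1)) = Mul(Add(x, z), Mul(Rational(1, 2), Pow(x, -1))) = Mul(Rational(1, 2), Pow(x, -1), Add(x, z)))
M = 297 (M = Mul(-9, -33) = 297)
Pow(Add(Add(f, Mul(-18, Function('q')(1, -1))), M), 2) = Pow(Add(Add(2, Mul(-18, Mul(Rational(1, 2), Pow(-1, -1), Add(-1, 1)))), 297), 2) = Pow(Add(Add(2, Mul(-18, Mul(Rational(1, 2), -1, 0))), 297), 2) = Pow(Add(Add(2, Mul(-18, 0)), 297), 2) = Pow(Add(Add(2, 0), 297), 2) = Pow(Add(2, 297), 2) = Pow(299, 2) = 89401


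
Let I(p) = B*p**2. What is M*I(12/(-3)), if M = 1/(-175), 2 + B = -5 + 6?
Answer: 16/175 ≈ 0.091429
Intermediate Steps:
B = -1 (B = -2 + (-5 + 6) = -2 + 1 = -1)
I(p) = -p**2
M = -1/175 ≈ -0.0057143
M*I(12/(-3)) = -(-1)*(12/(-3))**2/175 = -(-1)*(12*(-1/3))**2/175 = -(-1)*(-4)**2/175 = -(-1)*16/175 = -1/175*(-16) = 16/175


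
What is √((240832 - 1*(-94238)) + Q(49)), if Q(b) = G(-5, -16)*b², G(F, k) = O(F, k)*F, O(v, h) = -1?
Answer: 5*√13883 ≈ 589.13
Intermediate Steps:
G(F, k) = -F
Q(b) = 5*b² (Q(b) = (-1*(-5))*b² = 5*b²)
√((240832 - 1*(-94238)) + Q(49)) = √((240832 - 1*(-94238)) + 5*49²) = √((240832 + 94238) + 5*2401) = √(335070 + 12005) = √347075 = 5*√13883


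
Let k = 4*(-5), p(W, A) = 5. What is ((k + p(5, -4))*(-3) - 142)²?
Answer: 9409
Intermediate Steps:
k = -20
((k + p(5, -4))*(-3) - 142)² = ((-20 + 5)*(-3) - 142)² = (-15*(-3) - 142)² = (45 - 142)² = (-97)² = 9409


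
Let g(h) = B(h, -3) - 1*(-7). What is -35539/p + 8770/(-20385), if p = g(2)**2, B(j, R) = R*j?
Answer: -144894257/4077 ≈ -35539.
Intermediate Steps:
g(h) = 7 - 3*h (g(h) = -3*h - 1*(-7) = -3*h + 7 = 7 - 3*h)
p = 1 (p = (7 - 3*2)**2 = (7 - 6)**2 = 1**2 = 1)
-35539/p + 8770/(-20385) = -35539/1 + 8770/(-20385) = -35539*1 + 8770*(-1/20385) = -35539 - 1754/4077 = -144894257/4077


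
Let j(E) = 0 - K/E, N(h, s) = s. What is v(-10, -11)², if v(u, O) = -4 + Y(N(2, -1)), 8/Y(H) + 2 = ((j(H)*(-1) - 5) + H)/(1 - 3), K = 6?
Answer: 4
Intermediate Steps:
j(E) = -6/E (j(E) = 0 - 6/E = -6/E)
Y(H) = 8/(½ - 3/H - H/2) (Y(H) = 8/(-2 + ((-6/H*(-1) - 5) + H)/(1 - 3)) = 8/(-2 + ((6/H - 5) + H)/(-2)) = 8/(-2 + ((-5 + 6/H) + H)*(-½)) = 8/(-2 + (-5 + H + 6/H)*(-½)) = 8/(-2 + (5/2 - 3/H - H/2)) = 8/(½ - 3/H - H/2))
v(u, O) = -2 (v(u, O) = -4 - 16*(-1)/(6 - (-1 - 1)) = -4 - 16*(-1)/(6 - 1*(-2)) = -4 - 16*(-1)/(6 + 2) = -4 - 16*(-1)/8 = -4 - 16*(-1)*⅛ = -4 + 2 = -2)
v(-10, -11)² = (-2)² = 4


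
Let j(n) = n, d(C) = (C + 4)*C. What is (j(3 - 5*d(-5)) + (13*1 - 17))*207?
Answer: -5382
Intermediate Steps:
d(C) = C*(4 + C) (d(C) = (4 + C)*C = C*(4 + C))
(j(3 - 5*d(-5)) + (13*1 - 17))*207 = ((3 - (-25)*(4 - 5)) + (13*1 - 17))*207 = ((3 - (-25)*(-1)) + (13 - 17))*207 = ((3 - 5*5) - 4)*207 = ((3 - 25) - 4)*207 = (-22 - 4)*207 = -26*207 = -5382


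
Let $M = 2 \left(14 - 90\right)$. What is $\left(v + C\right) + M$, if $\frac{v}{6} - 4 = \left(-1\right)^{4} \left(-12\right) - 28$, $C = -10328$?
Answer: $-10696$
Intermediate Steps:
$M = -152$ ($M = 2 \left(-76\right) = -152$)
$v = -216$ ($v = 24 + 6 \left(\left(-1\right)^{4} \left(-12\right) - 28\right) = 24 + 6 \left(1 \left(-12\right) - 28\right) = 24 + 6 \left(-12 - 28\right) = 24 + 6 \left(-40\right) = 24 - 240 = -216$)
$\left(v + C\right) + M = \left(-216 - 10328\right) - 152 = -10544 - 152 = -10696$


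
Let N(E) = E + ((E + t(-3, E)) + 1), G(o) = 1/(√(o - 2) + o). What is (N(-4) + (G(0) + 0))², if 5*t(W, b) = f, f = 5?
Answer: (12 + I*√2)²/4 ≈ 35.5 + 8.4853*I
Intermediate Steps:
G(o) = 1/(o + √(-2 + o)) (G(o) = 1/(√(-2 + o) + o) = 1/(o + √(-2 + o)))
t(W, b) = 1 (t(W, b) = (⅕)*5 = 1)
N(E) = 2 + 2*E (N(E) = E + ((E + 1) + 1) = E + ((1 + E) + 1) = E + (2 + E) = 2 + 2*E)
(N(-4) + (G(0) + 0))² = ((2 + 2*(-4)) + (1/(0 + √(-2 + 0)) + 0))² = ((2 - 8) + (1/(0 + √(-2)) + 0))² = (-6 + (1/(0 + I*√2) + 0))² = (-6 + (1/(I*√2) + 0))² = (-6 + (-I*√2/2 + 0))² = (-6 - I*√2/2)²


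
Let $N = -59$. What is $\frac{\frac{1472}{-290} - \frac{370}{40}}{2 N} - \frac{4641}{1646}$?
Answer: $- \frac{151976713}{56326120} \approx -2.6982$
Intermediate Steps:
$\frac{\frac{1472}{-290} - \frac{370}{40}}{2 N} - \frac{4641}{1646} = \frac{\frac{1472}{-290} - \frac{370}{40}}{2 \left(-59\right)} - \frac{4641}{1646} = \frac{1472 \left(- \frac{1}{290}\right) - \frac{37}{4}}{-118} - \frac{4641}{1646} = \left(- \frac{736}{145} - \frac{37}{4}\right) \left(- \frac{1}{118}\right) - \frac{4641}{1646} = \left(- \frac{8309}{580}\right) \left(- \frac{1}{118}\right) - \frac{4641}{1646} = \frac{8309}{68440} - \frac{4641}{1646} = - \frac{151976713}{56326120}$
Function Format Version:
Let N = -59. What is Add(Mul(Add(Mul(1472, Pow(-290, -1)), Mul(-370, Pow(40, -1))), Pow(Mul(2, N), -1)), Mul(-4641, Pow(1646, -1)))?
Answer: Rational(-151976713, 56326120) ≈ -2.6982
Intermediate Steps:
Add(Mul(Add(Mul(1472, Pow(-290, -1)), Mul(-370, Pow(40, -1))), Pow(Mul(2, N), -1)), Mul(-4641, Pow(1646, -1))) = Add(Mul(Add(Mul(1472, Pow(-290, -1)), Mul(-370, Pow(40, -1))), Pow(Mul(2, -59), -1)), Mul(-4641, Pow(1646, -1))) = Add(Mul(Add(Mul(1472, Rational(-1, 290)), Mul(-370, Rational(1, 40))), Pow(-118, -1)), Mul(-4641, Rational(1, 1646))) = Add(Mul(Add(Rational(-736, 145), Rational(-37, 4)), Rational(-1, 118)), Rational(-4641, 1646)) = Add(Mul(Rational(-8309, 580), Rational(-1, 118)), Rational(-4641, 1646)) = Add(Rational(8309, 68440), Rational(-4641, 1646)) = Rational(-151976713, 56326120)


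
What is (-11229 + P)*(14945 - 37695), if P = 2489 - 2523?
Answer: 256233250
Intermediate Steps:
P = -34
(-11229 + P)*(14945 - 37695) = (-11229 - 34)*(14945 - 37695) = -11263*(-22750) = 256233250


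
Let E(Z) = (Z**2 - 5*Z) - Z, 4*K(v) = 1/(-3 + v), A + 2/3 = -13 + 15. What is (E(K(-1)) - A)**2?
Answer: 537289/589824 ≈ 0.91093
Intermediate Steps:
A = 4/3 (A = -2/3 + (-13 + 15) = -2/3 + 2 = 4/3 ≈ 1.3333)
K(v) = 1/(4*(-3 + v))
E(Z) = Z**2 - 6*Z
(E(K(-1)) - A)**2 = ((1/(4*(-3 - 1)))*(-6 + 1/(4*(-3 - 1))) - 1*4/3)**2 = (((1/4)/(-4))*(-6 + (1/4)/(-4)) - 4/3)**2 = (((1/4)*(-1/4))*(-6 + (1/4)*(-1/4)) - 4/3)**2 = (-(-6 - 1/16)/16 - 4/3)**2 = (-1/16*(-97/16) - 4/3)**2 = (97/256 - 4/3)**2 = (-733/768)**2 = 537289/589824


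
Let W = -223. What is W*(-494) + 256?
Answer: 110418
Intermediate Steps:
W*(-494) + 256 = -223*(-494) + 256 = 110162 + 256 = 110418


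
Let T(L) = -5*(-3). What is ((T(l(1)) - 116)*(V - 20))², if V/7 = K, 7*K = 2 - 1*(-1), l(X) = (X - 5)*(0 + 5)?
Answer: 2948089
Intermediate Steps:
l(X) = -25 + 5*X (l(X) = (-5 + X)*5 = -25 + 5*X)
K = 3/7 (K = (2 - 1*(-1))/7 = (2 + 1)/7 = (⅐)*3 = 3/7 ≈ 0.42857)
V = 3 (V = 7*(3/7) = 3)
T(L) = 15
((T(l(1)) - 116)*(V - 20))² = ((15 - 116)*(3 - 20))² = (-101*(-17))² = 1717² = 2948089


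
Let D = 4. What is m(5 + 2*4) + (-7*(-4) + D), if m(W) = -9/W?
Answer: 407/13 ≈ 31.308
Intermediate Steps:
m(5 + 2*4) + (-7*(-4) + D) = -9/(5 + 2*4) + (-7*(-4) + 4) = -9/(5 + 8) + (28 + 4) = -9/13 + 32 = 407/13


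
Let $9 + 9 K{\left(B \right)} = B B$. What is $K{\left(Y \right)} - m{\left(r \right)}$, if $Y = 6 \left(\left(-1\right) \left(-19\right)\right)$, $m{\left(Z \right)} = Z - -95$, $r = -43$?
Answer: $1391$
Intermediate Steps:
$m{\left(Z \right)} = 95 + Z$ ($m{\left(Z \right)} = Z + 95 = 95 + Z$)
$Y = 114$ ($Y = 6 \cdot 19 = 114$)
$K{\left(B \right)} = -1 + \frac{B^{2}}{9}$ ($K{\left(B \right)} = -1 + \frac{B B}{9} = -1 + \frac{B^{2}}{9}$)
$K{\left(Y \right)} - m{\left(r \right)} = \left(-1 + \frac{114^{2}}{9}\right) - \left(95 - 43\right) = \left(-1 + \frac{1}{9} \cdot 12996\right) - 52 = \left(-1 + 1444\right) - 52 = 1443 - 52 = 1391$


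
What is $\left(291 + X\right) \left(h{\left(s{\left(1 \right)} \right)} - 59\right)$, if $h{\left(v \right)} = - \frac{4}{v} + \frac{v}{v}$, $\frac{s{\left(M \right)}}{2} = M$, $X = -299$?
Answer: $480$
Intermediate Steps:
$s{\left(M \right)} = 2 M$
$h{\left(v \right)} = 1 - \frac{4}{v}$ ($h{\left(v \right)} = - \frac{4}{v} + 1 = 1 - \frac{4}{v}$)
$\left(291 + X\right) \left(h{\left(s{\left(1 \right)} \right)} - 59\right) = \left(291 - 299\right) \left(\frac{-4 + 2 \cdot 1}{2 \cdot 1} - 59\right) = - 8 \left(\frac{-4 + 2}{2} - 59\right) = - 8 \left(\frac{1}{2} \left(-2\right) - 59\right) = - 8 \left(-1 - 59\right) = \left(-8\right) \left(-60\right) = 480$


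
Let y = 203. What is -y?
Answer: -203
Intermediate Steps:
-y = -1*203 = -203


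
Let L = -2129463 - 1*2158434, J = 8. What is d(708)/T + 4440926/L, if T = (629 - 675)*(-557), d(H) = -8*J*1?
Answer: -57029915690/54932248467 ≈ -1.0382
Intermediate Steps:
L = -4287897 (L = -2129463 - 2158434 = -4287897)
d(H) = -64 (d(H) = -8*8*1 = -64*1 = -64)
T = 25622 (T = -46*(-557) = 25622)
d(708)/T + 4440926/L = -64/25622 + 4440926/(-4287897) = -64*1/25622 + 4440926*(-1/4287897) = -32/12811 - 4440926/4287897 = -57029915690/54932248467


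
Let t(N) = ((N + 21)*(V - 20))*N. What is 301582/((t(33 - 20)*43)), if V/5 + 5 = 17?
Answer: 150791/380120 ≈ 0.39669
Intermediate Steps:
V = 60 (V = -25 + 5*17 = -25 + 85 = 60)
t(N) = N*(840 + 40*N) (t(N) = ((N + 21)*(60 - 20))*N = ((21 + N)*40)*N = (840 + 40*N)*N = N*(840 + 40*N))
301582/((t(33 - 20)*43)) = 301582/(((40*(33 - 20)*(21 + (33 - 20)))*43)) = 301582/(((40*13*(21 + 13))*43)) = 301582/(((40*13*34)*43)) = 301582/((17680*43)) = 301582/760240 = 301582*(1/760240) = 150791/380120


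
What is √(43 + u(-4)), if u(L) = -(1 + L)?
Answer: √46 ≈ 6.7823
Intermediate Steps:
u(L) = -1 - L
√(43 + u(-4)) = √(43 + (-1 - 1*(-4))) = √(43 + (-1 + 4)) = √(43 + 3) = √46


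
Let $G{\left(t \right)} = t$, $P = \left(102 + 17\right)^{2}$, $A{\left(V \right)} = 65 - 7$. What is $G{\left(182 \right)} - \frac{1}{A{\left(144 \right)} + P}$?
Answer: $\frac{2587857}{14219} \approx 182.0$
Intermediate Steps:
$A{\left(V \right)} = 58$
$P = 14161$ ($P = 119^{2} = 14161$)
$G{\left(182 \right)} - \frac{1}{A{\left(144 \right)} + P} = 182 - \frac{1}{58 + 14161} = 182 - \frac{1}{14219} = \frac{2587857}{14219}$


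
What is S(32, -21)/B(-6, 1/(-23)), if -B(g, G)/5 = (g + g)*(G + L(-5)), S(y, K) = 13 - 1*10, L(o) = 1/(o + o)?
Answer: -23/66 ≈ -0.34848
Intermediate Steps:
L(o) = 1/(2*o)
S(y, K) = 3 (S(y, K) = 13 - 10 = 3)
B(g, G) = -10*g*(-⅒ + G) (B(g, G) = -5*(g + g)*(G + (½)/(-5)) = -5*2*g*(G + (½)*(-⅕)) = -5*2*g*(G - ⅒) = -5*2*g*(-⅒ + G) = -10*g*(-⅒ + G))
S(32, -21)/B(-6, 1/(-23)) = 3/((-6*(1 - 10/(-23)))) = 3/((-6*(1 - 10*(-1/23)))) = 3/((-6*(1 + 10/23))) = 3/((-6*33/23)) = 3/(-198/23) = 3*(-23/198) = -23/66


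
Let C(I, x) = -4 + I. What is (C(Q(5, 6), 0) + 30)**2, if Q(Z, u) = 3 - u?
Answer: 529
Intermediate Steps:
(C(Q(5, 6), 0) + 30)**2 = ((-4 + (3 - 1*6)) + 30)**2 = ((-4 + (3 - 6)) + 30)**2 = ((-4 - 3) + 30)**2 = (-7 + 30)**2 = 23**2 = 529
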